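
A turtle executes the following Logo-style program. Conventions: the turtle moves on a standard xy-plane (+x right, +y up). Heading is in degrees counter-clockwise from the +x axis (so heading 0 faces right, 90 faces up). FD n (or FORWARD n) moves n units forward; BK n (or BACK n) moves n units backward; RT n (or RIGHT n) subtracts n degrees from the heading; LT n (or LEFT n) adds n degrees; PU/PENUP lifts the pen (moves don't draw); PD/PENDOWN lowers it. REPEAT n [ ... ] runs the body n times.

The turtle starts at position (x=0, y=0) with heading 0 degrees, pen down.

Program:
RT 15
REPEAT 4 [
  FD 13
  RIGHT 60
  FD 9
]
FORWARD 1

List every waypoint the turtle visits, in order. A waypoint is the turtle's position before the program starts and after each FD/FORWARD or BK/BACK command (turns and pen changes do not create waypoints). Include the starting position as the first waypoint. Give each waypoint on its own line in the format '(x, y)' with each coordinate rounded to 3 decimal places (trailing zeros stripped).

Answer: (0, 0)
(12.557, -3.365)
(14.886, -12.058)
(18.251, -24.615)
(11.887, -30.979)
(2.695, -40.171)
(-5.999, -37.842)
(-18.556, -34.477)
(-20.885, -25.784)
(-21.144, -24.818)

Derivation:
Executing turtle program step by step:
Start: pos=(0,0), heading=0, pen down
RT 15: heading 0 -> 345
REPEAT 4 [
  -- iteration 1/4 --
  FD 13: (0,0) -> (12.557,-3.365) [heading=345, draw]
  RT 60: heading 345 -> 285
  FD 9: (12.557,-3.365) -> (14.886,-12.058) [heading=285, draw]
  -- iteration 2/4 --
  FD 13: (14.886,-12.058) -> (18.251,-24.615) [heading=285, draw]
  RT 60: heading 285 -> 225
  FD 9: (18.251,-24.615) -> (11.887,-30.979) [heading=225, draw]
  -- iteration 3/4 --
  FD 13: (11.887,-30.979) -> (2.695,-40.171) [heading=225, draw]
  RT 60: heading 225 -> 165
  FD 9: (2.695,-40.171) -> (-5.999,-37.842) [heading=165, draw]
  -- iteration 4/4 --
  FD 13: (-5.999,-37.842) -> (-18.556,-34.477) [heading=165, draw]
  RT 60: heading 165 -> 105
  FD 9: (-18.556,-34.477) -> (-20.885,-25.784) [heading=105, draw]
]
FD 1: (-20.885,-25.784) -> (-21.144,-24.818) [heading=105, draw]
Final: pos=(-21.144,-24.818), heading=105, 9 segment(s) drawn
Waypoints (10 total):
(0, 0)
(12.557, -3.365)
(14.886, -12.058)
(18.251, -24.615)
(11.887, -30.979)
(2.695, -40.171)
(-5.999, -37.842)
(-18.556, -34.477)
(-20.885, -25.784)
(-21.144, -24.818)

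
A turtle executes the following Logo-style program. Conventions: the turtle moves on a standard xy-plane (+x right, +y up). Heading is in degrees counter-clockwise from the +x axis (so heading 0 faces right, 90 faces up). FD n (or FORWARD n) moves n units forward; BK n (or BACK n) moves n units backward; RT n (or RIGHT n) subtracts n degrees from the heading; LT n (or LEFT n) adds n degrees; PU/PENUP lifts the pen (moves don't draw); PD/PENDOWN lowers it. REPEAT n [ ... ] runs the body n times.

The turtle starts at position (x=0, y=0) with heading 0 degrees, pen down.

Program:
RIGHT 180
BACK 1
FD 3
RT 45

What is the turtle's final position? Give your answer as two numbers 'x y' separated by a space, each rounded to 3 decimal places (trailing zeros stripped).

Executing turtle program step by step:
Start: pos=(0,0), heading=0, pen down
RT 180: heading 0 -> 180
BK 1: (0,0) -> (1,0) [heading=180, draw]
FD 3: (1,0) -> (-2,0) [heading=180, draw]
RT 45: heading 180 -> 135
Final: pos=(-2,0), heading=135, 2 segment(s) drawn

Answer: -2 0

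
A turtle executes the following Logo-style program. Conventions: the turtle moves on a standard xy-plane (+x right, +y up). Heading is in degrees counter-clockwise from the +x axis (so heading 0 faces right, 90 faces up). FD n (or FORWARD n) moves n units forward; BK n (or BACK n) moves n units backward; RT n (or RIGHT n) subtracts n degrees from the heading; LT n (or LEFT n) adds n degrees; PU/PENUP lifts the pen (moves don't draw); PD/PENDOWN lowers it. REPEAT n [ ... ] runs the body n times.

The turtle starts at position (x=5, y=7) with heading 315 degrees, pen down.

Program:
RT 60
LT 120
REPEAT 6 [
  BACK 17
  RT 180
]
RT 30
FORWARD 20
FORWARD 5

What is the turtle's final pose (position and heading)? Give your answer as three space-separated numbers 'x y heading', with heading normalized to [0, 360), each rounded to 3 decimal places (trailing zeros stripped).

Answer: 29.148 0.53 345

Derivation:
Executing turtle program step by step:
Start: pos=(5,7), heading=315, pen down
RT 60: heading 315 -> 255
LT 120: heading 255 -> 15
REPEAT 6 [
  -- iteration 1/6 --
  BK 17: (5,7) -> (-11.421,2.6) [heading=15, draw]
  RT 180: heading 15 -> 195
  -- iteration 2/6 --
  BK 17: (-11.421,2.6) -> (5,7) [heading=195, draw]
  RT 180: heading 195 -> 15
  -- iteration 3/6 --
  BK 17: (5,7) -> (-11.421,2.6) [heading=15, draw]
  RT 180: heading 15 -> 195
  -- iteration 4/6 --
  BK 17: (-11.421,2.6) -> (5,7) [heading=195, draw]
  RT 180: heading 195 -> 15
  -- iteration 5/6 --
  BK 17: (5,7) -> (-11.421,2.6) [heading=15, draw]
  RT 180: heading 15 -> 195
  -- iteration 6/6 --
  BK 17: (-11.421,2.6) -> (5,7) [heading=195, draw]
  RT 180: heading 195 -> 15
]
RT 30: heading 15 -> 345
FD 20: (5,7) -> (24.319,1.824) [heading=345, draw]
FD 5: (24.319,1.824) -> (29.148,0.53) [heading=345, draw]
Final: pos=(29.148,0.53), heading=345, 8 segment(s) drawn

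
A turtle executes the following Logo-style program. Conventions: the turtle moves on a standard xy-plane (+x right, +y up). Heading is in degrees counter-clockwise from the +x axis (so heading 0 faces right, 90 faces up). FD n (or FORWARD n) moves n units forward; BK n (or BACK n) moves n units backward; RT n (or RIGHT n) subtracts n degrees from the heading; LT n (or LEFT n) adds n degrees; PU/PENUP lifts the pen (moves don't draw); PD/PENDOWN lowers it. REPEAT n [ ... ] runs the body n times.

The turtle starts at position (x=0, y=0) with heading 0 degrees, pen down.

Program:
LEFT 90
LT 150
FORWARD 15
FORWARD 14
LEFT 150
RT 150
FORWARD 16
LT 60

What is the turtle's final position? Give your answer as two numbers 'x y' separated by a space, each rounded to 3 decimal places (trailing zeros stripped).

Answer: -22.5 -38.971

Derivation:
Executing turtle program step by step:
Start: pos=(0,0), heading=0, pen down
LT 90: heading 0 -> 90
LT 150: heading 90 -> 240
FD 15: (0,0) -> (-7.5,-12.99) [heading=240, draw]
FD 14: (-7.5,-12.99) -> (-14.5,-25.115) [heading=240, draw]
LT 150: heading 240 -> 30
RT 150: heading 30 -> 240
FD 16: (-14.5,-25.115) -> (-22.5,-38.971) [heading=240, draw]
LT 60: heading 240 -> 300
Final: pos=(-22.5,-38.971), heading=300, 3 segment(s) drawn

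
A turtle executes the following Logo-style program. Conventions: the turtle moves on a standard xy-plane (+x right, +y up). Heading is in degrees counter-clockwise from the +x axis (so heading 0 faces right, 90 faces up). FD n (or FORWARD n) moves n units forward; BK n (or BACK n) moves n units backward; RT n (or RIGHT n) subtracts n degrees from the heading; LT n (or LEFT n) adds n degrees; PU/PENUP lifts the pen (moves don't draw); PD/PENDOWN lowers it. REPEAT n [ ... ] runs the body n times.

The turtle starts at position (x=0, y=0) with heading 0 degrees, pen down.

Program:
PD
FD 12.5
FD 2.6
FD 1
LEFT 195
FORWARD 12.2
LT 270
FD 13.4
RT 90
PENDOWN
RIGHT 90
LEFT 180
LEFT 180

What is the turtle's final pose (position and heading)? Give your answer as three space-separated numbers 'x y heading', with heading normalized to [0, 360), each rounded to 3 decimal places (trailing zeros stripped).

Answer: 0.848 9.786 285

Derivation:
Executing turtle program step by step:
Start: pos=(0,0), heading=0, pen down
PD: pen down
FD 12.5: (0,0) -> (12.5,0) [heading=0, draw]
FD 2.6: (12.5,0) -> (15.1,0) [heading=0, draw]
FD 1: (15.1,0) -> (16.1,0) [heading=0, draw]
LT 195: heading 0 -> 195
FD 12.2: (16.1,0) -> (4.316,-3.158) [heading=195, draw]
LT 270: heading 195 -> 105
FD 13.4: (4.316,-3.158) -> (0.848,9.786) [heading=105, draw]
RT 90: heading 105 -> 15
PD: pen down
RT 90: heading 15 -> 285
LT 180: heading 285 -> 105
LT 180: heading 105 -> 285
Final: pos=(0.848,9.786), heading=285, 5 segment(s) drawn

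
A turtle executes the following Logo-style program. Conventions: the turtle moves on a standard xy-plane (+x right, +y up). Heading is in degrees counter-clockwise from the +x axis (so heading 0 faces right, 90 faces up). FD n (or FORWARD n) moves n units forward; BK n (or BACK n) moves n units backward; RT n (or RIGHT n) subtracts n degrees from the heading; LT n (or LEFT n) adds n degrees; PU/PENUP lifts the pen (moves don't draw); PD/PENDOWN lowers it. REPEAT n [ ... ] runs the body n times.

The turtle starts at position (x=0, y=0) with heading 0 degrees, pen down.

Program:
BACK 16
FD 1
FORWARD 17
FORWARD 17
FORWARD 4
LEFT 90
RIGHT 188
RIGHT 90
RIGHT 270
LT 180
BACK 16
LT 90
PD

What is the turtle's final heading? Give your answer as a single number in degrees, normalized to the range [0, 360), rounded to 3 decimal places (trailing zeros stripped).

Answer: 172

Derivation:
Executing turtle program step by step:
Start: pos=(0,0), heading=0, pen down
BK 16: (0,0) -> (-16,0) [heading=0, draw]
FD 1: (-16,0) -> (-15,0) [heading=0, draw]
FD 17: (-15,0) -> (2,0) [heading=0, draw]
FD 17: (2,0) -> (19,0) [heading=0, draw]
FD 4: (19,0) -> (23,0) [heading=0, draw]
LT 90: heading 0 -> 90
RT 188: heading 90 -> 262
RT 90: heading 262 -> 172
RT 270: heading 172 -> 262
LT 180: heading 262 -> 82
BK 16: (23,0) -> (20.773,-15.844) [heading=82, draw]
LT 90: heading 82 -> 172
PD: pen down
Final: pos=(20.773,-15.844), heading=172, 6 segment(s) drawn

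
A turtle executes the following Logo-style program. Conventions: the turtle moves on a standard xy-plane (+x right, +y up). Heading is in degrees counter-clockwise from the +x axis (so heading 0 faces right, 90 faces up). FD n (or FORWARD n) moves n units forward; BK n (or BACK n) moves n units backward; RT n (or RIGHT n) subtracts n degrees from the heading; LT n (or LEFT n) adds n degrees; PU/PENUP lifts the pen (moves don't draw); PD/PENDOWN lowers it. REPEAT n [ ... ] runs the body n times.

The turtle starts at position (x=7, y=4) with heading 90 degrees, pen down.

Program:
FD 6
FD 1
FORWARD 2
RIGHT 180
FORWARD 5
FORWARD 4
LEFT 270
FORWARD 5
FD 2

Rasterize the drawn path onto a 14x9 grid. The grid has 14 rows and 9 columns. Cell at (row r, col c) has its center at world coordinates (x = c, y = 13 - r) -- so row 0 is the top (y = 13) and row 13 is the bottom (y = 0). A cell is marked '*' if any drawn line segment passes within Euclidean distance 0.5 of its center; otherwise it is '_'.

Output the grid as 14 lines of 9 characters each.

Answer: _______*_
_______*_
_______*_
_______*_
_______*_
_______*_
_______*_
_______*_
_______*_
********_
_________
_________
_________
_________

Derivation:
Segment 0: (7,4) -> (7,10)
Segment 1: (7,10) -> (7,11)
Segment 2: (7,11) -> (7,13)
Segment 3: (7,13) -> (7,8)
Segment 4: (7,8) -> (7,4)
Segment 5: (7,4) -> (2,4)
Segment 6: (2,4) -> (0,4)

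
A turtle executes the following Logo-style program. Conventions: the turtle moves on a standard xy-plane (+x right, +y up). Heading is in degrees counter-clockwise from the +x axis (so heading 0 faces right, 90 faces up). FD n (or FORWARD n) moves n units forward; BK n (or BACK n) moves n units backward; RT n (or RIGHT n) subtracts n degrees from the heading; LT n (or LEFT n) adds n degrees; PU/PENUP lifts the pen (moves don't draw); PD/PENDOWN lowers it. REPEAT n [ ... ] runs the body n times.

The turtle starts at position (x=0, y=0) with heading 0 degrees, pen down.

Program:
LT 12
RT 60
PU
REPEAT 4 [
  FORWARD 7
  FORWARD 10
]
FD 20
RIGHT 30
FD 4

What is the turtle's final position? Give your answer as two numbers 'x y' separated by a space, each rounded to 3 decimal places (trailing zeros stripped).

Executing turtle program step by step:
Start: pos=(0,0), heading=0, pen down
LT 12: heading 0 -> 12
RT 60: heading 12 -> 312
PU: pen up
REPEAT 4 [
  -- iteration 1/4 --
  FD 7: (0,0) -> (4.684,-5.202) [heading=312, move]
  FD 10: (4.684,-5.202) -> (11.375,-12.633) [heading=312, move]
  -- iteration 2/4 --
  FD 7: (11.375,-12.633) -> (16.059,-17.835) [heading=312, move]
  FD 10: (16.059,-17.835) -> (22.75,-25.267) [heading=312, move]
  -- iteration 3/4 --
  FD 7: (22.75,-25.267) -> (27.434,-30.469) [heading=312, move]
  FD 10: (27.434,-30.469) -> (34.126,-37.9) [heading=312, move]
  -- iteration 4/4 --
  FD 7: (34.126,-37.9) -> (38.81,-43.102) [heading=312, move]
  FD 10: (38.81,-43.102) -> (45.501,-50.534) [heading=312, move]
]
FD 20: (45.501,-50.534) -> (58.883,-65.397) [heading=312, move]
RT 30: heading 312 -> 282
FD 4: (58.883,-65.397) -> (59.715,-69.309) [heading=282, move]
Final: pos=(59.715,-69.309), heading=282, 0 segment(s) drawn

Answer: 59.715 -69.309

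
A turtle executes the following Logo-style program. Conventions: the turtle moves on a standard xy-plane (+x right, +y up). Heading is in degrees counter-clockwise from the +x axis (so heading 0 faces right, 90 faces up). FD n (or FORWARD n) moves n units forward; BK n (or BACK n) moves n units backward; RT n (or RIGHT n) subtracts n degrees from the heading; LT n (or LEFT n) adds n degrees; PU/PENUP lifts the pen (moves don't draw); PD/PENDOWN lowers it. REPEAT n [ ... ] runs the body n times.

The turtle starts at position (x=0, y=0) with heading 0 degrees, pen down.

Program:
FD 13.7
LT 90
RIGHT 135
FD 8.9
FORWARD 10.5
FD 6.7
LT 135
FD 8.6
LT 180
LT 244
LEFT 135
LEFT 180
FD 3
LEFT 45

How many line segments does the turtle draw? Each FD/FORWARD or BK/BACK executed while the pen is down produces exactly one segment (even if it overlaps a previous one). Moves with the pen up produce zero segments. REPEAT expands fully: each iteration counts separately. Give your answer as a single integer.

Executing turtle program step by step:
Start: pos=(0,0), heading=0, pen down
FD 13.7: (0,0) -> (13.7,0) [heading=0, draw]
LT 90: heading 0 -> 90
RT 135: heading 90 -> 315
FD 8.9: (13.7,0) -> (19.993,-6.293) [heading=315, draw]
FD 10.5: (19.993,-6.293) -> (27.418,-13.718) [heading=315, draw]
FD 6.7: (27.418,-13.718) -> (32.155,-18.455) [heading=315, draw]
LT 135: heading 315 -> 90
FD 8.6: (32.155,-18.455) -> (32.155,-9.855) [heading=90, draw]
LT 180: heading 90 -> 270
LT 244: heading 270 -> 154
LT 135: heading 154 -> 289
LT 180: heading 289 -> 109
FD 3: (32.155,-9.855) -> (31.179,-7.019) [heading=109, draw]
LT 45: heading 109 -> 154
Final: pos=(31.179,-7.019), heading=154, 6 segment(s) drawn
Segments drawn: 6

Answer: 6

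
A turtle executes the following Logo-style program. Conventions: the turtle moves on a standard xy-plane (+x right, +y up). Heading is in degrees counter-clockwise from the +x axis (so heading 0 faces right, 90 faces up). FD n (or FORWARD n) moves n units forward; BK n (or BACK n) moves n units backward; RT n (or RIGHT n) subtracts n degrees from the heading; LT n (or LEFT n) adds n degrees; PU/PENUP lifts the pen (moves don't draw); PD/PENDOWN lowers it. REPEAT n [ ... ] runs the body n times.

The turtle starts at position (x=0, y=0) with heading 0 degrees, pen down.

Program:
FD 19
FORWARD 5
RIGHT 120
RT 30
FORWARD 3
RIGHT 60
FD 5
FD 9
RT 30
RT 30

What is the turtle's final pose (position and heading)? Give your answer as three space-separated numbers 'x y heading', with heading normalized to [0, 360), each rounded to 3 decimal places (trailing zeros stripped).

Executing turtle program step by step:
Start: pos=(0,0), heading=0, pen down
FD 19: (0,0) -> (19,0) [heading=0, draw]
FD 5: (19,0) -> (24,0) [heading=0, draw]
RT 120: heading 0 -> 240
RT 30: heading 240 -> 210
FD 3: (24,0) -> (21.402,-1.5) [heading=210, draw]
RT 60: heading 210 -> 150
FD 5: (21.402,-1.5) -> (17.072,1) [heading=150, draw]
FD 9: (17.072,1) -> (9.278,5.5) [heading=150, draw]
RT 30: heading 150 -> 120
RT 30: heading 120 -> 90
Final: pos=(9.278,5.5), heading=90, 5 segment(s) drawn

Answer: 9.278 5.5 90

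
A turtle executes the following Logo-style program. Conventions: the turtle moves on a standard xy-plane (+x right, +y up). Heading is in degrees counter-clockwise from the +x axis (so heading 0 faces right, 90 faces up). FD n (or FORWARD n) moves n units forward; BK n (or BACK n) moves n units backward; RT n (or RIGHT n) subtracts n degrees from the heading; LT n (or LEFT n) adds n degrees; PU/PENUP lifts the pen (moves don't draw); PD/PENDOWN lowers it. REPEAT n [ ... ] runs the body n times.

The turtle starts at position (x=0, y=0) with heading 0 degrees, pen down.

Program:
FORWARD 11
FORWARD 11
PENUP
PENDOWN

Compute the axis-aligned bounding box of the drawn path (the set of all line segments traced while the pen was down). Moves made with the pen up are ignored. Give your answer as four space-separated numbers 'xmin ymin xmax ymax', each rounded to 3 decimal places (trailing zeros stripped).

Executing turtle program step by step:
Start: pos=(0,0), heading=0, pen down
FD 11: (0,0) -> (11,0) [heading=0, draw]
FD 11: (11,0) -> (22,0) [heading=0, draw]
PU: pen up
PD: pen down
Final: pos=(22,0), heading=0, 2 segment(s) drawn

Segment endpoints: x in {0, 11, 22}, y in {0}
xmin=0, ymin=0, xmax=22, ymax=0

Answer: 0 0 22 0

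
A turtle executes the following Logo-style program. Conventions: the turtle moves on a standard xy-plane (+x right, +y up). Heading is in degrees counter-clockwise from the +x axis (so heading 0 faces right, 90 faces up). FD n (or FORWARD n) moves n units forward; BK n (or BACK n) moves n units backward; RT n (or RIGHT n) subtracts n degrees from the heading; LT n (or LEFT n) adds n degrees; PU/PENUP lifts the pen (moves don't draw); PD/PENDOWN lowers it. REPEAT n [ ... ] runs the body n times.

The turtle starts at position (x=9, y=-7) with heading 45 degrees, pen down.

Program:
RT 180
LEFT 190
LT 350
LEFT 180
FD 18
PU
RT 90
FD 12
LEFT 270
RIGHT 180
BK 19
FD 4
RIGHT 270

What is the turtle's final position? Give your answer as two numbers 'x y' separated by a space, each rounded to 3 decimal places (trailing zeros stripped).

Executing turtle program step by step:
Start: pos=(9,-7), heading=45, pen down
RT 180: heading 45 -> 225
LT 190: heading 225 -> 55
LT 350: heading 55 -> 45
LT 180: heading 45 -> 225
FD 18: (9,-7) -> (-3.728,-19.728) [heading=225, draw]
PU: pen up
RT 90: heading 225 -> 135
FD 12: (-3.728,-19.728) -> (-12.213,-11.243) [heading=135, move]
LT 270: heading 135 -> 45
RT 180: heading 45 -> 225
BK 19: (-12.213,-11.243) -> (1.222,2.192) [heading=225, move]
FD 4: (1.222,2.192) -> (-1.607,-0.636) [heading=225, move]
RT 270: heading 225 -> 315
Final: pos=(-1.607,-0.636), heading=315, 1 segment(s) drawn

Answer: -1.607 -0.636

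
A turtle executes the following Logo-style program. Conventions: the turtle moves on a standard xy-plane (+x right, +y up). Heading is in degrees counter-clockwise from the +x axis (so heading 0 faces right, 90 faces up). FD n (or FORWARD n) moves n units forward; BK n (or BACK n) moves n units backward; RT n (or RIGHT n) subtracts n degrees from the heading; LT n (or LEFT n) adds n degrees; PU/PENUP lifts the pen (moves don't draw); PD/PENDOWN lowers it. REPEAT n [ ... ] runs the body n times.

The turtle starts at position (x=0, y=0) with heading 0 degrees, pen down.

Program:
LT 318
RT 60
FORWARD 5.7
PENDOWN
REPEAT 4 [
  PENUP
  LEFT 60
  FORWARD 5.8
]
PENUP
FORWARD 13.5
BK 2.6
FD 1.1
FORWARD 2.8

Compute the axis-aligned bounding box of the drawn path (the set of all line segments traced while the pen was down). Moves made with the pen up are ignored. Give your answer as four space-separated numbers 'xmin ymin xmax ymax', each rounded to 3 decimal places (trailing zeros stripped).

Answer: -1.185 -5.575 0 0

Derivation:
Executing turtle program step by step:
Start: pos=(0,0), heading=0, pen down
LT 318: heading 0 -> 318
RT 60: heading 318 -> 258
FD 5.7: (0,0) -> (-1.185,-5.575) [heading=258, draw]
PD: pen down
REPEAT 4 [
  -- iteration 1/4 --
  PU: pen up
  LT 60: heading 258 -> 318
  FD 5.8: (-1.185,-5.575) -> (3.125,-9.456) [heading=318, move]
  -- iteration 2/4 --
  PU: pen up
  LT 60: heading 318 -> 18
  FD 5.8: (3.125,-9.456) -> (8.641,-7.664) [heading=18, move]
  -- iteration 3/4 --
  PU: pen up
  LT 60: heading 18 -> 78
  FD 5.8: (8.641,-7.664) -> (9.847,-1.991) [heading=78, move]
  -- iteration 4/4 --
  PU: pen up
  LT 60: heading 78 -> 138
  FD 5.8: (9.847,-1.991) -> (5.537,1.89) [heading=138, move]
]
PU: pen up
FD 13.5: (5.537,1.89) -> (-4.496,10.923) [heading=138, move]
BK 2.6: (-4.496,10.923) -> (-2.563,9.184) [heading=138, move]
FD 1.1: (-2.563,9.184) -> (-3.381,9.92) [heading=138, move]
FD 2.8: (-3.381,9.92) -> (-5.462,11.793) [heading=138, move]
Final: pos=(-5.462,11.793), heading=138, 1 segment(s) drawn

Segment endpoints: x in {-1.185, 0}, y in {-5.575, 0}
xmin=-1.185, ymin=-5.575, xmax=0, ymax=0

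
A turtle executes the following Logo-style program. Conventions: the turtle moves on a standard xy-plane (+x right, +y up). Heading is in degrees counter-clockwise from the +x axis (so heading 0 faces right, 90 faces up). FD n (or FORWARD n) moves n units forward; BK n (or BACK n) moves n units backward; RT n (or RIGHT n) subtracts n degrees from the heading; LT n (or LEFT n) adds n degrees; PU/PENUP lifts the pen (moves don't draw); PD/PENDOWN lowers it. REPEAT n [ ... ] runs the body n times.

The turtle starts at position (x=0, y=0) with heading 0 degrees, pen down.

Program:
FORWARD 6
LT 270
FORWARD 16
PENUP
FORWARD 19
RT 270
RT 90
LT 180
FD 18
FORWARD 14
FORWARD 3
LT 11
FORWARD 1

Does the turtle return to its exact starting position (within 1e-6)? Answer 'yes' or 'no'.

Answer: no

Derivation:
Executing turtle program step by step:
Start: pos=(0,0), heading=0, pen down
FD 6: (0,0) -> (6,0) [heading=0, draw]
LT 270: heading 0 -> 270
FD 16: (6,0) -> (6,-16) [heading=270, draw]
PU: pen up
FD 19: (6,-16) -> (6,-35) [heading=270, move]
RT 270: heading 270 -> 0
RT 90: heading 0 -> 270
LT 180: heading 270 -> 90
FD 18: (6,-35) -> (6,-17) [heading=90, move]
FD 14: (6,-17) -> (6,-3) [heading=90, move]
FD 3: (6,-3) -> (6,0) [heading=90, move]
LT 11: heading 90 -> 101
FD 1: (6,0) -> (5.809,0.982) [heading=101, move]
Final: pos=(5.809,0.982), heading=101, 2 segment(s) drawn

Start position: (0, 0)
Final position: (5.809, 0.982)
Distance = 5.892; >= 1e-6 -> NOT closed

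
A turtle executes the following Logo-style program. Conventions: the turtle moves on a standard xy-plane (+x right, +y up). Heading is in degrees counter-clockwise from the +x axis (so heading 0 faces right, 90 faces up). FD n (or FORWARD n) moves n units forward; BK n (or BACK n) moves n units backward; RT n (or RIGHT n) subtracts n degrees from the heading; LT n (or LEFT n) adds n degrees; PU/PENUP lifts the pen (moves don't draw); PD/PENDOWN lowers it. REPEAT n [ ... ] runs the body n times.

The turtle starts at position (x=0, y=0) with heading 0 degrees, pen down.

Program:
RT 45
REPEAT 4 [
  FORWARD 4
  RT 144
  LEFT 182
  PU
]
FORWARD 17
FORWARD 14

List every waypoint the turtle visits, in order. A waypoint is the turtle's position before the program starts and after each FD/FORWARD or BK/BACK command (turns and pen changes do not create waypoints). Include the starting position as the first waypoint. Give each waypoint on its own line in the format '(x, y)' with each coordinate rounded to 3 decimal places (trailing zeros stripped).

Executing turtle program step by step:
Start: pos=(0,0), heading=0, pen down
RT 45: heading 0 -> 315
REPEAT 4 [
  -- iteration 1/4 --
  FD 4: (0,0) -> (2.828,-2.828) [heading=315, draw]
  RT 144: heading 315 -> 171
  LT 182: heading 171 -> 353
  PU: pen up
  -- iteration 2/4 --
  FD 4: (2.828,-2.828) -> (6.799,-3.316) [heading=353, move]
  RT 144: heading 353 -> 209
  LT 182: heading 209 -> 31
  PU: pen up
  -- iteration 3/4 --
  FD 4: (6.799,-3.316) -> (10.227,-1.256) [heading=31, move]
  RT 144: heading 31 -> 247
  LT 182: heading 247 -> 69
  PU: pen up
  -- iteration 4/4 --
  FD 4: (10.227,-1.256) -> (11.661,2.479) [heading=69, move]
  RT 144: heading 69 -> 285
  LT 182: heading 285 -> 107
  PU: pen up
]
FD 17: (11.661,2.479) -> (6.69,18.736) [heading=107, move]
FD 14: (6.69,18.736) -> (2.597,32.124) [heading=107, move]
Final: pos=(2.597,32.124), heading=107, 1 segment(s) drawn
Waypoints (7 total):
(0, 0)
(2.828, -2.828)
(6.799, -3.316)
(10.227, -1.256)
(11.661, 2.479)
(6.69, 18.736)
(2.597, 32.124)

Answer: (0, 0)
(2.828, -2.828)
(6.799, -3.316)
(10.227, -1.256)
(11.661, 2.479)
(6.69, 18.736)
(2.597, 32.124)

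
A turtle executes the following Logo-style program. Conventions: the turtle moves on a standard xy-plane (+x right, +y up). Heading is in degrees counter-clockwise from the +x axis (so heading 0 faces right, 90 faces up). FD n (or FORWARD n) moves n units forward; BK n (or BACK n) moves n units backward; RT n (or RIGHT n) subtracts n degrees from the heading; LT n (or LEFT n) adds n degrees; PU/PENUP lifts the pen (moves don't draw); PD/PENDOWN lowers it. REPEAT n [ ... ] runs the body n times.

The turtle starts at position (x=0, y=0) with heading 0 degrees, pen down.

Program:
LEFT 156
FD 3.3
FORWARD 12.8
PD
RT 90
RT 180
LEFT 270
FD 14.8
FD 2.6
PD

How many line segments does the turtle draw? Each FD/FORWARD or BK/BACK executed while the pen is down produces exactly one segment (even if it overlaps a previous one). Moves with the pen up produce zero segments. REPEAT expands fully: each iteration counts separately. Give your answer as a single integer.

Answer: 4

Derivation:
Executing turtle program step by step:
Start: pos=(0,0), heading=0, pen down
LT 156: heading 0 -> 156
FD 3.3: (0,0) -> (-3.015,1.342) [heading=156, draw]
FD 12.8: (-3.015,1.342) -> (-14.708,6.548) [heading=156, draw]
PD: pen down
RT 90: heading 156 -> 66
RT 180: heading 66 -> 246
LT 270: heading 246 -> 156
FD 14.8: (-14.708,6.548) -> (-28.229,12.568) [heading=156, draw]
FD 2.6: (-28.229,12.568) -> (-30.604,13.626) [heading=156, draw]
PD: pen down
Final: pos=(-30.604,13.626), heading=156, 4 segment(s) drawn
Segments drawn: 4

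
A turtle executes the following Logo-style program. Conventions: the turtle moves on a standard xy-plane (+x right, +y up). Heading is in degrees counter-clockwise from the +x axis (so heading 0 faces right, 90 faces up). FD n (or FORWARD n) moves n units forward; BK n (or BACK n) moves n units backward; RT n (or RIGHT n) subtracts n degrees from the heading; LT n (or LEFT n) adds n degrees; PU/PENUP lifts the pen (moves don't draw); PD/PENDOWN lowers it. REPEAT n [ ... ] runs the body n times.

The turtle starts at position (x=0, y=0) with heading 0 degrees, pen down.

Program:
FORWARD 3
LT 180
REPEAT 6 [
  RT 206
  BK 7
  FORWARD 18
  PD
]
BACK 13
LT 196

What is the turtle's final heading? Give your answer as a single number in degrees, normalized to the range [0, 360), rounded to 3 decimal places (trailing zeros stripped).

Answer: 220

Derivation:
Executing turtle program step by step:
Start: pos=(0,0), heading=0, pen down
FD 3: (0,0) -> (3,0) [heading=0, draw]
LT 180: heading 0 -> 180
REPEAT 6 [
  -- iteration 1/6 --
  RT 206: heading 180 -> 334
  BK 7: (3,0) -> (-3.292,3.069) [heading=334, draw]
  FD 18: (-3.292,3.069) -> (12.887,-4.822) [heading=334, draw]
  PD: pen down
  -- iteration 2/6 --
  RT 206: heading 334 -> 128
  BK 7: (12.887,-4.822) -> (17.196,-10.338) [heading=128, draw]
  FD 18: (17.196,-10.338) -> (6.114,3.846) [heading=128, draw]
  PD: pen down
  -- iteration 3/6 --
  RT 206: heading 128 -> 282
  BK 7: (6.114,3.846) -> (4.659,10.693) [heading=282, draw]
  FD 18: (4.659,10.693) -> (8.401,-6.914) [heading=282, draw]
  PD: pen down
  -- iteration 4/6 --
  RT 206: heading 282 -> 76
  BK 7: (8.401,-6.914) -> (6.708,-13.706) [heading=76, draw]
  FD 18: (6.708,-13.706) -> (11.063,3.76) [heading=76, draw]
  PD: pen down
  -- iteration 5/6 --
  RT 206: heading 76 -> 230
  BK 7: (11.063,3.76) -> (15.562,9.122) [heading=230, draw]
  FD 18: (15.562,9.122) -> (3.992,-4.667) [heading=230, draw]
  PD: pen down
  -- iteration 6/6 --
  RT 206: heading 230 -> 24
  BK 7: (3.992,-4.667) -> (-2.403,-7.514) [heading=24, draw]
  FD 18: (-2.403,-7.514) -> (14.041,-0.193) [heading=24, draw]
  PD: pen down
]
BK 13: (14.041,-0.193) -> (2.165,-5.48) [heading=24, draw]
LT 196: heading 24 -> 220
Final: pos=(2.165,-5.48), heading=220, 14 segment(s) drawn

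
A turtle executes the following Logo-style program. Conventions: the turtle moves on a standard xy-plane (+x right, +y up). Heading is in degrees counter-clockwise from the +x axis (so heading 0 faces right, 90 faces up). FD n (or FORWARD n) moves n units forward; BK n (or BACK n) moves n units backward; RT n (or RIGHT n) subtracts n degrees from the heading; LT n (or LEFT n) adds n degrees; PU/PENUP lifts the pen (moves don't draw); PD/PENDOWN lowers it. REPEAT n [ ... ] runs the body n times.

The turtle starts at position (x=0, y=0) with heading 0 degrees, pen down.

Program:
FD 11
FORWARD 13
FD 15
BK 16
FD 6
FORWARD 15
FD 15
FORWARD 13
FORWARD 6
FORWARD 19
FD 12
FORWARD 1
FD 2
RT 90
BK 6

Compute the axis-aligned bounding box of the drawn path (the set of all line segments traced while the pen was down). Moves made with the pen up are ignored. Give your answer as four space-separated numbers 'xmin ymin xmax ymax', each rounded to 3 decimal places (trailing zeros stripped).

Executing turtle program step by step:
Start: pos=(0,0), heading=0, pen down
FD 11: (0,0) -> (11,0) [heading=0, draw]
FD 13: (11,0) -> (24,0) [heading=0, draw]
FD 15: (24,0) -> (39,0) [heading=0, draw]
BK 16: (39,0) -> (23,0) [heading=0, draw]
FD 6: (23,0) -> (29,0) [heading=0, draw]
FD 15: (29,0) -> (44,0) [heading=0, draw]
FD 15: (44,0) -> (59,0) [heading=0, draw]
FD 13: (59,0) -> (72,0) [heading=0, draw]
FD 6: (72,0) -> (78,0) [heading=0, draw]
FD 19: (78,0) -> (97,0) [heading=0, draw]
FD 12: (97,0) -> (109,0) [heading=0, draw]
FD 1: (109,0) -> (110,0) [heading=0, draw]
FD 2: (110,0) -> (112,0) [heading=0, draw]
RT 90: heading 0 -> 270
BK 6: (112,0) -> (112,6) [heading=270, draw]
Final: pos=(112,6), heading=270, 14 segment(s) drawn

Segment endpoints: x in {0, 11, 23, 24, 29, 39, 44, 59, 72, 78, 97, 109, 110, 112}, y in {0, 6}
xmin=0, ymin=0, xmax=112, ymax=6

Answer: 0 0 112 6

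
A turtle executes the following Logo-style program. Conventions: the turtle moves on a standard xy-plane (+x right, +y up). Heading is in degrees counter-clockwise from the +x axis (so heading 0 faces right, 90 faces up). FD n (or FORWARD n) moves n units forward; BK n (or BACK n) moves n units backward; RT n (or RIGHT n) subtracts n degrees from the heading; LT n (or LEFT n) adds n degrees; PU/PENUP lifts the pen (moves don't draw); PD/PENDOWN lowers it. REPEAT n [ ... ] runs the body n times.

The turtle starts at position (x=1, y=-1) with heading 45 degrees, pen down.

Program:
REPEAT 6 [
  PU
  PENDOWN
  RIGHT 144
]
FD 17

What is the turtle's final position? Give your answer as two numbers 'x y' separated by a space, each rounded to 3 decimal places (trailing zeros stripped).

Answer: -1.659 -17.791

Derivation:
Executing turtle program step by step:
Start: pos=(1,-1), heading=45, pen down
REPEAT 6 [
  -- iteration 1/6 --
  PU: pen up
  PD: pen down
  RT 144: heading 45 -> 261
  -- iteration 2/6 --
  PU: pen up
  PD: pen down
  RT 144: heading 261 -> 117
  -- iteration 3/6 --
  PU: pen up
  PD: pen down
  RT 144: heading 117 -> 333
  -- iteration 4/6 --
  PU: pen up
  PD: pen down
  RT 144: heading 333 -> 189
  -- iteration 5/6 --
  PU: pen up
  PD: pen down
  RT 144: heading 189 -> 45
  -- iteration 6/6 --
  PU: pen up
  PD: pen down
  RT 144: heading 45 -> 261
]
FD 17: (1,-1) -> (-1.659,-17.791) [heading=261, draw]
Final: pos=(-1.659,-17.791), heading=261, 1 segment(s) drawn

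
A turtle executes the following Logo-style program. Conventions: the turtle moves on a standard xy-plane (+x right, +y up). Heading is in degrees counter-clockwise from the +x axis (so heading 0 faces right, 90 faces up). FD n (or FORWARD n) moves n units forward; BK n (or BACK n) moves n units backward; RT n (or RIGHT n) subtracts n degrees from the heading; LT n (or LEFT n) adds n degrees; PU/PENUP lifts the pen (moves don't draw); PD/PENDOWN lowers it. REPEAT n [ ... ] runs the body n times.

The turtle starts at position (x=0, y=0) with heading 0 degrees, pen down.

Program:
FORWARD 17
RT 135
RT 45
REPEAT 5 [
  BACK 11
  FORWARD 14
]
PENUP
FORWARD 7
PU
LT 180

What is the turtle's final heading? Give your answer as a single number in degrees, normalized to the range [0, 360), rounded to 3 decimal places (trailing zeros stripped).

Executing turtle program step by step:
Start: pos=(0,0), heading=0, pen down
FD 17: (0,0) -> (17,0) [heading=0, draw]
RT 135: heading 0 -> 225
RT 45: heading 225 -> 180
REPEAT 5 [
  -- iteration 1/5 --
  BK 11: (17,0) -> (28,0) [heading=180, draw]
  FD 14: (28,0) -> (14,0) [heading=180, draw]
  -- iteration 2/5 --
  BK 11: (14,0) -> (25,0) [heading=180, draw]
  FD 14: (25,0) -> (11,0) [heading=180, draw]
  -- iteration 3/5 --
  BK 11: (11,0) -> (22,0) [heading=180, draw]
  FD 14: (22,0) -> (8,0) [heading=180, draw]
  -- iteration 4/5 --
  BK 11: (8,0) -> (19,0) [heading=180, draw]
  FD 14: (19,0) -> (5,0) [heading=180, draw]
  -- iteration 5/5 --
  BK 11: (5,0) -> (16,0) [heading=180, draw]
  FD 14: (16,0) -> (2,0) [heading=180, draw]
]
PU: pen up
FD 7: (2,0) -> (-5,0) [heading=180, move]
PU: pen up
LT 180: heading 180 -> 0
Final: pos=(-5,0), heading=0, 11 segment(s) drawn

Answer: 0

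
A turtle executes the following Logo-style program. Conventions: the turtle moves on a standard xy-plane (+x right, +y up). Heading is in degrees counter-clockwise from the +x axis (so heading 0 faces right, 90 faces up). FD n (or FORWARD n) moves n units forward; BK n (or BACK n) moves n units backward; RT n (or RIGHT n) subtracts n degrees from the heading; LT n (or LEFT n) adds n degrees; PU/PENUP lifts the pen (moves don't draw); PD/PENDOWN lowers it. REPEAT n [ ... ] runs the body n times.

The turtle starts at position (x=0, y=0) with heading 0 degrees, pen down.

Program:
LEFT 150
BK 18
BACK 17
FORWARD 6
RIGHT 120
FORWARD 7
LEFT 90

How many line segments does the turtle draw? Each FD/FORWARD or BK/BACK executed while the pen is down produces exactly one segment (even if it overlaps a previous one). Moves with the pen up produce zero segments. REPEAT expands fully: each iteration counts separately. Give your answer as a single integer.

Executing turtle program step by step:
Start: pos=(0,0), heading=0, pen down
LT 150: heading 0 -> 150
BK 18: (0,0) -> (15.588,-9) [heading=150, draw]
BK 17: (15.588,-9) -> (30.311,-17.5) [heading=150, draw]
FD 6: (30.311,-17.5) -> (25.115,-14.5) [heading=150, draw]
RT 120: heading 150 -> 30
FD 7: (25.115,-14.5) -> (31.177,-11) [heading=30, draw]
LT 90: heading 30 -> 120
Final: pos=(31.177,-11), heading=120, 4 segment(s) drawn
Segments drawn: 4

Answer: 4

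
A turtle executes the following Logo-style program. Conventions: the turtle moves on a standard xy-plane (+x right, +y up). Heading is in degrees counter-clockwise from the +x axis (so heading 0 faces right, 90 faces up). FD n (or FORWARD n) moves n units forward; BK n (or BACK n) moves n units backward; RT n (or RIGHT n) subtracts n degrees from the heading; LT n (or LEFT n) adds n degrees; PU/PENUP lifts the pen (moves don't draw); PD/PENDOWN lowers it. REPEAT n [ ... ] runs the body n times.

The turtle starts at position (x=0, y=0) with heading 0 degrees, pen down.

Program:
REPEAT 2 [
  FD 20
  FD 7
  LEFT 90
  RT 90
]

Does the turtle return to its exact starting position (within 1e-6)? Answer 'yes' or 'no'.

Answer: no

Derivation:
Executing turtle program step by step:
Start: pos=(0,0), heading=0, pen down
REPEAT 2 [
  -- iteration 1/2 --
  FD 20: (0,0) -> (20,0) [heading=0, draw]
  FD 7: (20,0) -> (27,0) [heading=0, draw]
  LT 90: heading 0 -> 90
  RT 90: heading 90 -> 0
  -- iteration 2/2 --
  FD 20: (27,0) -> (47,0) [heading=0, draw]
  FD 7: (47,0) -> (54,0) [heading=0, draw]
  LT 90: heading 0 -> 90
  RT 90: heading 90 -> 0
]
Final: pos=(54,0), heading=0, 4 segment(s) drawn

Start position: (0, 0)
Final position: (54, 0)
Distance = 54; >= 1e-6 -> NOT closed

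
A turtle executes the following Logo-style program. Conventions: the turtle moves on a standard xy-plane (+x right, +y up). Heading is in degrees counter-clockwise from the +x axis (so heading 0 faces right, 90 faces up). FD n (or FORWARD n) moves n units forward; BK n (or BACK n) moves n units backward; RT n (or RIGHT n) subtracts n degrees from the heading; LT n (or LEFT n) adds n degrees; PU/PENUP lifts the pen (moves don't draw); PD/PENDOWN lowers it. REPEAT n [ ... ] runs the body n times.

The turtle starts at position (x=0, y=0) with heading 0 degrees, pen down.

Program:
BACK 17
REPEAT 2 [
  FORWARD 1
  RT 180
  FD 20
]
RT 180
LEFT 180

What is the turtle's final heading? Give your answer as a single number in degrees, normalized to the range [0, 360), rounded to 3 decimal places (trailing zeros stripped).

Executing turtle program step by step:
Start: pos=(0,0), heading=0, pen down
BK 17: (0,0) -> (-17,0) [heading=0, draw]
REPEAT 2 [
  -- iteration 1/2 --
  FD 1: (-17,0) -> (-16,0) [heading=0, draw]
  RT 180: heading 0 -> 180
  FD 20: (-16,0) -> (-36,0) [heading=180, draw]
  -- iteration 2/2 --
  FD 1: (-36,0) -> (-37,0) [heading=180, draw]
  RT 180: heading 180 -> 0
  FD 20: (-37,0) -> (-17,0) [heading=0, draw]
]
RT 180: heading 0 -> 180
LT 180: heading 180 -> 0
Final: pos=(-17,0), heading=0, 5 segment(s) drawn

Answer: 0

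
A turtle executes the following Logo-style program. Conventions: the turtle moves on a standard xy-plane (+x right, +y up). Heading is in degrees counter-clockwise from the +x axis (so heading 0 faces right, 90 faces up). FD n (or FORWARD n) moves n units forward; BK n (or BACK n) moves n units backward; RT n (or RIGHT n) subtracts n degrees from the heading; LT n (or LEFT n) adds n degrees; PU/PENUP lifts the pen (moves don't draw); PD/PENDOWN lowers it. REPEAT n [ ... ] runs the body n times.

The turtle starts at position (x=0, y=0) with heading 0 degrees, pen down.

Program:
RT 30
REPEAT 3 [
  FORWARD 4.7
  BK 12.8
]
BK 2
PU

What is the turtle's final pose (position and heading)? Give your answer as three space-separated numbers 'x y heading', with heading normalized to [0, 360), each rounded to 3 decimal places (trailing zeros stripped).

Answer: -22.776 13.15 330

Derivation:
Executing turtle program step by step:
Start: pos=(0,0), heading=0, pen down
RT 30: heading 0 -> 330
REPEAT 3 [
  -- iteration 1/3 --
  FD 4.7: (0,0) -> (4.07,-2.35) [heading=330, draw]
  BK 12.8: (4.07,-2.35) -> (-7.015,4.05) [heading=330, draw]
  -- iteration 2/3 --
  FD 4.7: (-7.015,4.05) -> (-2.944,1.7) [heading=330, draw]
  BK 12.8: (-2.944,1.7) -> (-14.03,8.1) [heading=330, draw]
  -- iteration 3/3 --
  FD 4.7: (-14.03,8.1) -> (-9.959,5.75) [heading=330, draw]
  BK 12.8: (-9.959,5.75) -> (-21.044,12.15) [heading=330, draw]
]
BK 2: (-21.044,12.15) -> (-22.776,13.15) [heading=330, draw]
PU: pen up
Final: pos=(-22.776,13.15), heading=330, 7 segment(s) drawn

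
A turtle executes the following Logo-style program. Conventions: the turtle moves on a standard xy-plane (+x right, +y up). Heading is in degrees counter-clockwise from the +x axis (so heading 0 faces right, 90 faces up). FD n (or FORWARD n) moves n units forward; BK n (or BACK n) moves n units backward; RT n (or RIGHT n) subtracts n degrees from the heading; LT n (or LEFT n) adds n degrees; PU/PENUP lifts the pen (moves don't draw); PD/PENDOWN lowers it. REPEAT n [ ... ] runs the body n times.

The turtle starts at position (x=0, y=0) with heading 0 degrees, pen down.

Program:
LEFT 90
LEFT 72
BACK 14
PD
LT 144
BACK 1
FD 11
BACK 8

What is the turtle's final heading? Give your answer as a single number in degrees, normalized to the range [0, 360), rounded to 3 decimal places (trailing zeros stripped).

Executing turtle program step by step:
Start: pos=(0,0), heading=0, pen down
LT 90: heading 0 -> 90
LT 72: heading 90 -> 162
BK 14: (0,0) -> (13.315,-4.326) [heading=162, draw]
PD: pen down
LT 144: heading 162 -> 306
BK 1: (13.315,-4.326) -> (12.727,-3.517) [heading=306, draw]
FD 11: (12.727,-3.517) -> (19.193,-12.416) [heading=306, draw]
BK 8: (19.193,-12.416) -> (14.49,-5.944) [heading=306, draw]
Final: pos=(14.49,-5.944), heading=306, 4 segment(s) drawn

Answer: 306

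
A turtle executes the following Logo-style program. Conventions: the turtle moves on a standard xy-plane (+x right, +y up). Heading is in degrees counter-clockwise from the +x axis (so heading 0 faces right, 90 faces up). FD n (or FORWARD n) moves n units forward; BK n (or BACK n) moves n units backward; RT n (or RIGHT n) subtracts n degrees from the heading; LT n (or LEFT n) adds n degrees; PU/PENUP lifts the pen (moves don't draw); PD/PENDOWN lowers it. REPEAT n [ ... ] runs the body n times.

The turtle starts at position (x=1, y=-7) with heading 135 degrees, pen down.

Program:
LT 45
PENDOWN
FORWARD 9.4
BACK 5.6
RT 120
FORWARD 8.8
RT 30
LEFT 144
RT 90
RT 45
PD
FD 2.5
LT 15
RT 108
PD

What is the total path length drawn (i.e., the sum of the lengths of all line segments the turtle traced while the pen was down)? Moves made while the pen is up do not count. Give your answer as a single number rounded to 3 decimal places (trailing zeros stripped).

Answer: 26.3

Derivation:
Executing turtle program step by step:
Start: pos=(1,-7), heading=135, pen down
LT 45: heading 135 -> 180
PD: pen down
FD 9.4: (1,-7) -> (-8.4,-7) [heading=180, draw]
BK 5.6: (-8.4,-7) -> (-2.8,-7) [heading=180, draw]
RT 120: heading 180 -> 60
FD 8.8: (-2.8,-7) -> (1.6,0.621) [heading=60, draw]
RT 30: heading 60 -> 30
LT 144: heading 30 -> 174
RT 90: heading 174 -> 84
RT 45: heading 84 -> 39
PD: pen down
FD 2.5: (1.6,0.621) -> (3.543,2.194) [heading=39, draw]
LT 15: heading 39 -> 54
RT 108: heading 54 -> 306
PD: pen down
Final: pos=(3.543,2.194), heading=306, 4 segment(s) drawn

Segment lengths:
  seg 1: (1,-7) -> (-8.4,-7), length = 9.4
  seg 2: (-8.4,-7) -> (-2.8,-7), length = 5.6
  seg 3: (-2.8,-7) -> (1.6,0.621), length = 8.8
  seg 4: (1.6,0.621) -> (3.543,2.194), length = 2.5
Total = 26.3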